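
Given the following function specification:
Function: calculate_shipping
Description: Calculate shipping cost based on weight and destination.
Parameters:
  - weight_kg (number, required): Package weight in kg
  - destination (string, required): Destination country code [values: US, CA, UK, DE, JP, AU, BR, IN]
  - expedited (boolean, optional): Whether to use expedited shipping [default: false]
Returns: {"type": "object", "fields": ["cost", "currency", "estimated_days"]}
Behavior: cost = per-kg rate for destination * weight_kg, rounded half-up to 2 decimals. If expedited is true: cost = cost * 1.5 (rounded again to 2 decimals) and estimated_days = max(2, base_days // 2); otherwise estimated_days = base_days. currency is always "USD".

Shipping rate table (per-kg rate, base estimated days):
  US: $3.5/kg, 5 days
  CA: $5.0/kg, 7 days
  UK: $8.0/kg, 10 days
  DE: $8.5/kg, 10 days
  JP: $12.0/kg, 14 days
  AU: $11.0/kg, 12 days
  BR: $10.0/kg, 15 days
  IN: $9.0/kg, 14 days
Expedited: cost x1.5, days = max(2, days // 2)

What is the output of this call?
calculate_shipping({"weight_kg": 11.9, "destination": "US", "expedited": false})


Rate for US: $3.5/kg, base 5 days
cost = 3.5 * 11.9 = 41.65 -> 41.65
expedited not set/false: estimated_days = 5
Output:
{"cost": 41.65, "currency": "USD", "estimated_days": 5}


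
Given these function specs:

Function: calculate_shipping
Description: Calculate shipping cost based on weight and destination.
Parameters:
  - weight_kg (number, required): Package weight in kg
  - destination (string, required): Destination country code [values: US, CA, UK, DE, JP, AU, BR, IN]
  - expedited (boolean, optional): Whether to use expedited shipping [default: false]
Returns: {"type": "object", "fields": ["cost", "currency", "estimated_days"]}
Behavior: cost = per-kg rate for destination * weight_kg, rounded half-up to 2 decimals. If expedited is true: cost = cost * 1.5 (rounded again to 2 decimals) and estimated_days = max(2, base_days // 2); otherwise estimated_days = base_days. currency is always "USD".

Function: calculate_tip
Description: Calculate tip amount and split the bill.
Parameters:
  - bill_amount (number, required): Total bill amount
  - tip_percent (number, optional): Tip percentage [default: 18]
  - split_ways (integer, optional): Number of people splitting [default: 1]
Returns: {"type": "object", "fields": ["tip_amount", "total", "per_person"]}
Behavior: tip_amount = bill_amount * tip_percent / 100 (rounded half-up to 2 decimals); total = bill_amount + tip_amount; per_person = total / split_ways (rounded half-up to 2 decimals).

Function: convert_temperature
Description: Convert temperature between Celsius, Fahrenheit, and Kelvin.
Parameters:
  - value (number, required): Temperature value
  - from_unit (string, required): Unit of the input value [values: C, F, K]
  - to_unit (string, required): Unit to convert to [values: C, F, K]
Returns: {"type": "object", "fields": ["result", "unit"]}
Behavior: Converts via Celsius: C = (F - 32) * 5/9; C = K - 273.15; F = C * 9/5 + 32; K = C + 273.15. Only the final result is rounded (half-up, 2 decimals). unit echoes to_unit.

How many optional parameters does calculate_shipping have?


Parameters of calculate_shipping: weight_kg (required), destination (required), expedited (optional)
Optional count:
1


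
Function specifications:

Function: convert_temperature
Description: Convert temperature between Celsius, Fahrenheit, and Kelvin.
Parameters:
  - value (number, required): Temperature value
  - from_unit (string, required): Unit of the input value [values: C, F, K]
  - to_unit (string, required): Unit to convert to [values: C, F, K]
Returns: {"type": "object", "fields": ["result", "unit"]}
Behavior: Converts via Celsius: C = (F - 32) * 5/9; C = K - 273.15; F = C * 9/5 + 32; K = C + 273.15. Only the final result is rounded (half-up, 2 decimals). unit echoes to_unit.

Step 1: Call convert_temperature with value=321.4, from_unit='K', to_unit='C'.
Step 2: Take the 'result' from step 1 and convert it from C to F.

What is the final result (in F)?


Step 1: convert_temperature(value=321.4, from_unit=K, to_unit=C)
  To C: 321.4 - 273.15 = 48.25
  Target is C: 48.25
  Round to 2 decimals: 48.25
  -> result = 48.25 C
Step 2: convert_temperature(value=48.25, from_unit=C, to_unit=F)
  Input already in C: 48.25
  To F: 48.25 * 9/5 + 32 = 118.85
  Round to 2 decimals: 118.85
  -> result = 118.85 F
118.85 F


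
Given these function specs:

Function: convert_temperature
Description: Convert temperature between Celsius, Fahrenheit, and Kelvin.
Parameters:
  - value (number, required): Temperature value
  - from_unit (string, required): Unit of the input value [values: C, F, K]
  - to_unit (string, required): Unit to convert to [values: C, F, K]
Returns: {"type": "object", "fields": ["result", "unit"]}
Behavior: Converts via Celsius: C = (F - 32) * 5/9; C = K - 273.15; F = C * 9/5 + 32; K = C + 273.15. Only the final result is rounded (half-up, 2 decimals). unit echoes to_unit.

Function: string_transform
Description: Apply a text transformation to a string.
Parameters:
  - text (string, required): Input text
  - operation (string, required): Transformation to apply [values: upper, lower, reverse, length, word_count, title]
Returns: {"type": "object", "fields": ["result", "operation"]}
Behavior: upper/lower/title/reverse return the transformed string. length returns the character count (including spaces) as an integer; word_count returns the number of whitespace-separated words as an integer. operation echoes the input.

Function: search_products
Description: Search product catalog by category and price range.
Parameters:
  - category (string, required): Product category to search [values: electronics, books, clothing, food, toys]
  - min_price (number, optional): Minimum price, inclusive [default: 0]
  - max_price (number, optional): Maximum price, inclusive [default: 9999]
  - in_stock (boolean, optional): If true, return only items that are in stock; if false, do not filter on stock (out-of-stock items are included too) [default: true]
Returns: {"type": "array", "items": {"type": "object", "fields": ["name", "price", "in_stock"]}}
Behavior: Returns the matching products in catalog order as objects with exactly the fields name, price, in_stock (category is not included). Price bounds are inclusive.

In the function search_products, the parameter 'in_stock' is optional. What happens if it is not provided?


The search_products spec declares:
  - in_stock (boolean, optional): If true, return only items that are in stock; if false, do not filter on stock (out-of-stock items are included too) [default: true]
It defaults to true


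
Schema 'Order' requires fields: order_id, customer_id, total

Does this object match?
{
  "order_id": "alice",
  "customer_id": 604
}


Checking required fields...
Missing: total
Invalid - missing required field 'total'


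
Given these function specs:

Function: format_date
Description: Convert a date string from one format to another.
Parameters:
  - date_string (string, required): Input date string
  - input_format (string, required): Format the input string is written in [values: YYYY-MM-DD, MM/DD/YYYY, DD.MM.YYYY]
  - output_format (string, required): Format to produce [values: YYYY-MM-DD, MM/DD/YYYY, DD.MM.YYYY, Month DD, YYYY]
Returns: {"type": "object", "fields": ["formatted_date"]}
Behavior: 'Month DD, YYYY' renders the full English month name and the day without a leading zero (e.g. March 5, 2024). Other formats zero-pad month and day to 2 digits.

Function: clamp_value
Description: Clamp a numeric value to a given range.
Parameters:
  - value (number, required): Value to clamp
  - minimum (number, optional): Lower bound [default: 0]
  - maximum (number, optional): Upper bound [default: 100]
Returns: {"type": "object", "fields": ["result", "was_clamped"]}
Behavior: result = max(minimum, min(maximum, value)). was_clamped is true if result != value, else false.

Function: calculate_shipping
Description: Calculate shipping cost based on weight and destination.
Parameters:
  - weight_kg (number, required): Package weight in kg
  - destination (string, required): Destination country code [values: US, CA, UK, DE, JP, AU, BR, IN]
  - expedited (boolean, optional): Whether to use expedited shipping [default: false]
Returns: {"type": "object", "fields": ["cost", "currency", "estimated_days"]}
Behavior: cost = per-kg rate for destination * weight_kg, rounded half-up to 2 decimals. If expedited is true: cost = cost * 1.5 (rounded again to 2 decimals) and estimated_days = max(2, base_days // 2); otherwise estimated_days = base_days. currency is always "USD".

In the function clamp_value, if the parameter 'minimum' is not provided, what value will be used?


The clamp_value spec declares:
  - minimum (number, optional): Lower bound [default: 0]
Default:
0


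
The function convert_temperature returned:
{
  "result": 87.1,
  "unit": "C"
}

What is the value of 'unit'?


C


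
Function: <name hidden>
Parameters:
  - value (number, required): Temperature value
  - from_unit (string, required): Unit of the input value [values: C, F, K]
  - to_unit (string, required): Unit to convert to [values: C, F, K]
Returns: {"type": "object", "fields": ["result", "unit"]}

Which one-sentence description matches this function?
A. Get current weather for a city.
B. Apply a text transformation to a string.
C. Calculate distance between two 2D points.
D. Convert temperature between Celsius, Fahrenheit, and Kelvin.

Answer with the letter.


Parameters value, from_unit, to_unit and return ["result", "unit"] fit: Convert temperature between Celsius, Fahrenheit, and Kelvin.
D


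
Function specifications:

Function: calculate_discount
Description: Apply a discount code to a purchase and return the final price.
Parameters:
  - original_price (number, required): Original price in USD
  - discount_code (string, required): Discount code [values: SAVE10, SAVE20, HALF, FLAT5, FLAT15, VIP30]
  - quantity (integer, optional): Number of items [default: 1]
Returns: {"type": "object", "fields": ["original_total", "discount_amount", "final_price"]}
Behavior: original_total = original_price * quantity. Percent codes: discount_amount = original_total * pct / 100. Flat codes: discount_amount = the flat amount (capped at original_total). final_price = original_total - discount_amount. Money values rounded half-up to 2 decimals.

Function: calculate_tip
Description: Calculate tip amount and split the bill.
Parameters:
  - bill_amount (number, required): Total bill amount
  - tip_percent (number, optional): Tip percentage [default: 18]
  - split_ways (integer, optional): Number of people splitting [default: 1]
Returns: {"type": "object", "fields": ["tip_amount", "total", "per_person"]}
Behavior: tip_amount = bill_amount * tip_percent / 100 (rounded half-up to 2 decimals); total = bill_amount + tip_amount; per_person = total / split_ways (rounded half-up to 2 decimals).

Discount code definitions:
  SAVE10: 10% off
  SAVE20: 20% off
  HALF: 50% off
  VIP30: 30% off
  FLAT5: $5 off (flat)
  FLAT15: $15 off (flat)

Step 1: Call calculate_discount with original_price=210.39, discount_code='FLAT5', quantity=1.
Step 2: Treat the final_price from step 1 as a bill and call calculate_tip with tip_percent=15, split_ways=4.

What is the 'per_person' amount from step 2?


Step 1: calculate_discount(original_price=210.39, discount_code=FLAT5, quantity=1)
  original_total = 210.39 * 1 = 210.39
  FLAT5 = $5 flat: discount_amount = min(5.00, 210.39) = 5.00
  final_price = 210.39 - 5.00 = 205.39
  -> final_price = 205.39
Step 2: calculate_tip(bill_amount=205.39, tip_percent=15, split_ways=4)
  tip_amount = 205.39 * 15/100 = 30.8085 -> 30.81
  total = 205.39 + 30.81 = 236.20
  per_person = 236.20 / 4 = 59.05 -> 59.05
  -> per_person = 59.05
$59.05


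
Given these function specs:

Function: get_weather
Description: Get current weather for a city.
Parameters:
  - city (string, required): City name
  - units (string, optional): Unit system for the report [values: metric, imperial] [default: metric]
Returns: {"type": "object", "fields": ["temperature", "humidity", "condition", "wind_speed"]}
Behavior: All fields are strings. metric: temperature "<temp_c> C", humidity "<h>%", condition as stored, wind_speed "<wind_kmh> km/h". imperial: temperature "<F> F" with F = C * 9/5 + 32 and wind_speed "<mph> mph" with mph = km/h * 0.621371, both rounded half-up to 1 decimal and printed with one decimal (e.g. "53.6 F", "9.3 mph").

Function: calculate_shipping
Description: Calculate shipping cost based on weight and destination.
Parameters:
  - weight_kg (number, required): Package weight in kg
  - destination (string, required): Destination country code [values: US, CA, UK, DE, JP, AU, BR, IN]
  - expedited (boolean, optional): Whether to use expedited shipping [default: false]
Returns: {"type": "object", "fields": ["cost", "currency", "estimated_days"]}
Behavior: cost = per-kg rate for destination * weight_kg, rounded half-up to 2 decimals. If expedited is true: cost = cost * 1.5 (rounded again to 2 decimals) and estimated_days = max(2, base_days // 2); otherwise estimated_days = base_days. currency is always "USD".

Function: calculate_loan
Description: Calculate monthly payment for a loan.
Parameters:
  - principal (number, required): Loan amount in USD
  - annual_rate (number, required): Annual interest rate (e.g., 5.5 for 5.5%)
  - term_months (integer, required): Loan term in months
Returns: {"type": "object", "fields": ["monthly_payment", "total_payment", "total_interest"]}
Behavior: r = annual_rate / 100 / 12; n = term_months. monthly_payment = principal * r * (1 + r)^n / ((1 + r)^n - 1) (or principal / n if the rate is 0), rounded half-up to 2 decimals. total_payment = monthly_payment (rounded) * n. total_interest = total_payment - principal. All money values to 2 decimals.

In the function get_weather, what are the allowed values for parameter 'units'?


The get_weather spec declares:
  - units (string, optional): Unit system for the report [values: metric, imperial] [default: metric]
Allowed values:
metric, imperial


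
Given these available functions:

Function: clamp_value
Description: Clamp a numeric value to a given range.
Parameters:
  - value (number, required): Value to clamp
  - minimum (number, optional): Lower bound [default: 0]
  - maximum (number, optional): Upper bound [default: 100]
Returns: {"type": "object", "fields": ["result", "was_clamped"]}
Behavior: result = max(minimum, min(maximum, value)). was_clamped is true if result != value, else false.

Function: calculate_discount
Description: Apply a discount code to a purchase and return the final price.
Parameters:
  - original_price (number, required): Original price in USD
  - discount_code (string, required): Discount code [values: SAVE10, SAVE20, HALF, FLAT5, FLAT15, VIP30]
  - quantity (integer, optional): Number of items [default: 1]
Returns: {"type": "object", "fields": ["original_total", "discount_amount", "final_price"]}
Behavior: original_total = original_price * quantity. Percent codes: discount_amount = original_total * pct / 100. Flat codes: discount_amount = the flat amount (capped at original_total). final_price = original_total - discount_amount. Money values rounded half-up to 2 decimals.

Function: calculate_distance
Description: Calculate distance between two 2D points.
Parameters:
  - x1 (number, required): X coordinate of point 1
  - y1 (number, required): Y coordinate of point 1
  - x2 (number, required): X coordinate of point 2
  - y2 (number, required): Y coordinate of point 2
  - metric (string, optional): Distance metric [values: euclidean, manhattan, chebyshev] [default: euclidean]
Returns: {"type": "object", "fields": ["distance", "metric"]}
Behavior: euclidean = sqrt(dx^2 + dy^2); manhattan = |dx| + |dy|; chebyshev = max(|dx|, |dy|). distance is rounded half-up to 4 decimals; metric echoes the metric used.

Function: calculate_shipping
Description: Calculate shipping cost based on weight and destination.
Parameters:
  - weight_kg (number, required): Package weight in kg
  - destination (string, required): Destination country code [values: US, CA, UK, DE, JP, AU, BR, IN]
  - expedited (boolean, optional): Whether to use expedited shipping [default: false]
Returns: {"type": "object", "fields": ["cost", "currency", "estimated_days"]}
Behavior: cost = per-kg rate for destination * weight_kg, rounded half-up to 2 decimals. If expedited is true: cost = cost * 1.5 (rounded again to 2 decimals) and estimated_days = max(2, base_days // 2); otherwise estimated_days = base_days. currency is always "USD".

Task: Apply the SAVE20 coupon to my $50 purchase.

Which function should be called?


The task needs a function whose description is: Apply a discount code to a purchase and return the final price.
calculate_discount


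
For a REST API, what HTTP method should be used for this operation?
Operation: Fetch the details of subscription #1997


GET = read, POST = create, PUT = update/replace, DELETE = remove
This operation is a read.
GET


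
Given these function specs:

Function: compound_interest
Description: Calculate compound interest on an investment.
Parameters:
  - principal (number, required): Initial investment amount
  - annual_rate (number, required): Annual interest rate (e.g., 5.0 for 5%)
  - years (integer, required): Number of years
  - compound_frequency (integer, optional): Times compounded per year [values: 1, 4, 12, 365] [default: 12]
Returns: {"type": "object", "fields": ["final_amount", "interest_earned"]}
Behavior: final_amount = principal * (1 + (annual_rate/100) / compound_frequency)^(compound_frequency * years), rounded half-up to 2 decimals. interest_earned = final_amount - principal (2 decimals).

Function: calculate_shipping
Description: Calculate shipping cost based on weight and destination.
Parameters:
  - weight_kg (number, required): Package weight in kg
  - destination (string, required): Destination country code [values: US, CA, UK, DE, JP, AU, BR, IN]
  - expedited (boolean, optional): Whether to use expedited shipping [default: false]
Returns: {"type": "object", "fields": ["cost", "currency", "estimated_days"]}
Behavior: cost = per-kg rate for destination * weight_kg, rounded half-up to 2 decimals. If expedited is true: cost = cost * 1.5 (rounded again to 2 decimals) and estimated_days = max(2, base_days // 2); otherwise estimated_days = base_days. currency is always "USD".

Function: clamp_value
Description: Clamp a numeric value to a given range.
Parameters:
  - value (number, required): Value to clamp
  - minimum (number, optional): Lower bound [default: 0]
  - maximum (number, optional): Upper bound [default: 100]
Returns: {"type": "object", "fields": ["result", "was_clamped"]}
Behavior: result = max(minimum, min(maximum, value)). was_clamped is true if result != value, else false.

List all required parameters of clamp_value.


Parameters of clamp_value and their required/optional flag:
  value: required
  minimum: optional
  maximum: optional
value


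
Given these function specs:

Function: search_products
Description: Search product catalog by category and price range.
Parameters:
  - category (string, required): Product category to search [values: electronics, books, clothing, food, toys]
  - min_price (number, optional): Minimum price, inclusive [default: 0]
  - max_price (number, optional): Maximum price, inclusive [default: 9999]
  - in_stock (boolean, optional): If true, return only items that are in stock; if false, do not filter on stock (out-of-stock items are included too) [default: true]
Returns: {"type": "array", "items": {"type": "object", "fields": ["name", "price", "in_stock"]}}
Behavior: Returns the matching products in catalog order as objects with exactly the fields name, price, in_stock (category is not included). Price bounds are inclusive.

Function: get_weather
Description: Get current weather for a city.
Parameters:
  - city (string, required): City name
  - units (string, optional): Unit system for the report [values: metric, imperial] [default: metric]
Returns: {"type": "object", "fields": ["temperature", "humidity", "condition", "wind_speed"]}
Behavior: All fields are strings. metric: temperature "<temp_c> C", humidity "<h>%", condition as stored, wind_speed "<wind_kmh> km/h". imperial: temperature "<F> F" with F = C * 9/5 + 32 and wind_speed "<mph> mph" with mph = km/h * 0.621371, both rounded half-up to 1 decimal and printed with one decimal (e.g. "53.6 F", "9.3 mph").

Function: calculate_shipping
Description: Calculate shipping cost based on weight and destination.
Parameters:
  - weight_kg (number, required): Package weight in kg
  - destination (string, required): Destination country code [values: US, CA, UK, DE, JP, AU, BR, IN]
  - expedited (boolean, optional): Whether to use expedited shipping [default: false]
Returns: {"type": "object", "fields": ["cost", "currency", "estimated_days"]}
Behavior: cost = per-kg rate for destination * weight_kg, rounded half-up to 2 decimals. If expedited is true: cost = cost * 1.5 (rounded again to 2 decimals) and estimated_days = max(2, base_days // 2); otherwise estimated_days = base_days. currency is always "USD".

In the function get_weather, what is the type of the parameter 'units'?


The get_weather spec declares:
  - units (string, optional): Unit system for the report [values: metric, imperial] [default: metric]
Type:
string


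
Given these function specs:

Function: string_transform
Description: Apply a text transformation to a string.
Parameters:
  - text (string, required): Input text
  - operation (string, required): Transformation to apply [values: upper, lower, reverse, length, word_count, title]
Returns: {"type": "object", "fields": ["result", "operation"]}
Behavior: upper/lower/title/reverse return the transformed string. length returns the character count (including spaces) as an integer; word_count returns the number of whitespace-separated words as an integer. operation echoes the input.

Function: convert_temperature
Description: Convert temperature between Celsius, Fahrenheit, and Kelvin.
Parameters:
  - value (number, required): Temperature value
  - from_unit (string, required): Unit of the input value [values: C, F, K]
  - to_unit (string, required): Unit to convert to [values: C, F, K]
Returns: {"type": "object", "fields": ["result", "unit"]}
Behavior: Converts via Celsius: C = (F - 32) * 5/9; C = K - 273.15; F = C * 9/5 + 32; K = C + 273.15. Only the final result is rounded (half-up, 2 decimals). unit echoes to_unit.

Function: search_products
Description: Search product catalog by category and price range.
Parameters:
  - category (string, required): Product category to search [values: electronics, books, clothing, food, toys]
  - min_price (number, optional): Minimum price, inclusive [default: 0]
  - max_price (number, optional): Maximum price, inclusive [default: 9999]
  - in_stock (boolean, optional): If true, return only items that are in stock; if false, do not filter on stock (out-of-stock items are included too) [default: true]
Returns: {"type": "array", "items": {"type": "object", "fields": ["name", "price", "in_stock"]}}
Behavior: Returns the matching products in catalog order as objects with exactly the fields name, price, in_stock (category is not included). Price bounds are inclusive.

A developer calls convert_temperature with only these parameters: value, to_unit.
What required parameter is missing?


Required parameters: value, from_unit, to_unit
Provided: value, to_unit
Missing: from_unit
from_unit


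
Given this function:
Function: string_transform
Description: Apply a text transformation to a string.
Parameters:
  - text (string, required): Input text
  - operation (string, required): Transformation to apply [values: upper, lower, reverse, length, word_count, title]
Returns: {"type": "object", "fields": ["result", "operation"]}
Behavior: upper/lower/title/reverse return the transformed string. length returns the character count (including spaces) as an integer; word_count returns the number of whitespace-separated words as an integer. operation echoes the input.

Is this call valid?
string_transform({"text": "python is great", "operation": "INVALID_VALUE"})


Checking parameter values...
Parameter 'operation' has value 'INVALID_VALUE' not in allowed: upper, lower, reverse, length, word_count, title
Invalid - 'operation' must be one of upper, lower, reverse, length, word_count, title


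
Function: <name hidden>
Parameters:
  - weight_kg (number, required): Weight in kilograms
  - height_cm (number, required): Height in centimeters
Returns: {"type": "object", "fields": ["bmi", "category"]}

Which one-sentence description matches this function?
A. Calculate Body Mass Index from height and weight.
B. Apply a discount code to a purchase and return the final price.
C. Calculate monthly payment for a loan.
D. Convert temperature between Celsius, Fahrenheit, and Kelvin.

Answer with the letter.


Parameters weight_kg, height_cm and return ["bmi", "category"] fit: Calculate Body Mass Index from height and weight.
A


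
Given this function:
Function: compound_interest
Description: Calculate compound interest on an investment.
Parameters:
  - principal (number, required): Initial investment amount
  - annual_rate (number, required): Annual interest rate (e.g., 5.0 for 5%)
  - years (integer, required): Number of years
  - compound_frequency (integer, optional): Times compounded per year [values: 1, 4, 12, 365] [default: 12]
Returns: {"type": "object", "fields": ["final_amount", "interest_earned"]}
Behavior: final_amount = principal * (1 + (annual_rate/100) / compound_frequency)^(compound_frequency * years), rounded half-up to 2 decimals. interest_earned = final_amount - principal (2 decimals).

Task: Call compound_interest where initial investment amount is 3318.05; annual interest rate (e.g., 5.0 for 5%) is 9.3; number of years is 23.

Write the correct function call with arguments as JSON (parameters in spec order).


Mapping each described value to its parameter name:
  'Initial investment amount' -> principal = 3318.05
  'Annual interest rate (e.g., 5.0 for 5%)' -> annual_rate = 9.3
  'Number of years' -> years = 23
compound_interest({"principal": 3318.05, "annual_rate": 9.3, "years": 23})


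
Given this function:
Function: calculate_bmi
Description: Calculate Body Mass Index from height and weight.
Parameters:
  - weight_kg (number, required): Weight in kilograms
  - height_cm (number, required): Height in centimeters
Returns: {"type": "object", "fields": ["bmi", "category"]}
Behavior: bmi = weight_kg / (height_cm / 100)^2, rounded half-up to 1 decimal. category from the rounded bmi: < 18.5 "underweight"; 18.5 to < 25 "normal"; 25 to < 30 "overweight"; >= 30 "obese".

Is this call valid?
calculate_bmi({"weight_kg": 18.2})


Checking required parameters...
Missing required parameter: height_cm
Invalid - missing required parameter 'height_cm'


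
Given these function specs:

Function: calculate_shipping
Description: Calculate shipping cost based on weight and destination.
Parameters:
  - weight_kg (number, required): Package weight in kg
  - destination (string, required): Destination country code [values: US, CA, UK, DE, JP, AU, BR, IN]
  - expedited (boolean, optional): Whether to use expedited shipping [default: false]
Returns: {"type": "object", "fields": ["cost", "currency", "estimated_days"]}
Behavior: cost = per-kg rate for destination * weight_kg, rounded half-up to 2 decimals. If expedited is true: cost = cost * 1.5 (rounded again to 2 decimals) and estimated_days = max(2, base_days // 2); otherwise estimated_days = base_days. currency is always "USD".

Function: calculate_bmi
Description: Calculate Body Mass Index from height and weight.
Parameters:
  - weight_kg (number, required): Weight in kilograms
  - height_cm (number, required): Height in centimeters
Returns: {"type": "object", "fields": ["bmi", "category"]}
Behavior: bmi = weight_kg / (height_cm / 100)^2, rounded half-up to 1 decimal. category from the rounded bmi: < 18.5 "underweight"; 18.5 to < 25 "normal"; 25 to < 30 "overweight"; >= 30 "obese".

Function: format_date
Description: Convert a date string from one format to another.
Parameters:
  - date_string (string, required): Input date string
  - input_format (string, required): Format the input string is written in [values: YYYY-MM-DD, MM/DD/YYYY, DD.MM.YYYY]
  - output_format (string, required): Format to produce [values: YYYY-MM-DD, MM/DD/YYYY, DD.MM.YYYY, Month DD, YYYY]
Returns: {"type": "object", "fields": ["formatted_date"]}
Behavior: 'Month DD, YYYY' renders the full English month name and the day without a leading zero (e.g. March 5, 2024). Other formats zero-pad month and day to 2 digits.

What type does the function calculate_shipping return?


The calculate_shipping spec declares Returns: {"type": "object", "fields": ["cost", "currency", "estimated_days"]}
Type:
object


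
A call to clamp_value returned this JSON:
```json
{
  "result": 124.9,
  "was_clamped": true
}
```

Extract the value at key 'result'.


124.9


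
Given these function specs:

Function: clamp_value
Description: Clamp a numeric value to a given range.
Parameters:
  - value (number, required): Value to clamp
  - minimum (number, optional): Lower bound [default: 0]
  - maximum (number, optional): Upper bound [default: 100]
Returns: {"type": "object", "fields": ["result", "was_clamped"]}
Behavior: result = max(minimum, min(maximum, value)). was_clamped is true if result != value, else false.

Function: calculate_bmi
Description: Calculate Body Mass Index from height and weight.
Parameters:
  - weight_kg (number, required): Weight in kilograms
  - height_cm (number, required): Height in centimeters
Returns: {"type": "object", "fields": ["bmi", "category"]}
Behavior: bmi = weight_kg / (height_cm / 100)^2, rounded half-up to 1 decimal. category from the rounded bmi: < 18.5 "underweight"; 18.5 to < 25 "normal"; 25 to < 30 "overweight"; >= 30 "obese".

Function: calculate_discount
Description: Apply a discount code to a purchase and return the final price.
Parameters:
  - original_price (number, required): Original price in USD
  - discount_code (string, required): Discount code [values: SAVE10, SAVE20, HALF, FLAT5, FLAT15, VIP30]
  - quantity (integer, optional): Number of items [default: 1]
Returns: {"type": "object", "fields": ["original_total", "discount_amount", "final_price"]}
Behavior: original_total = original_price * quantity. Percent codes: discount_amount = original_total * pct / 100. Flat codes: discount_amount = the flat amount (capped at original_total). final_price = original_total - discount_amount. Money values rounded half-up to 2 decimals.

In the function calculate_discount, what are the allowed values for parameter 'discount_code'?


The calculate_discount spec declares:
  - discount_code (string, required): Discount code [values: SAVE10, SAVE20, HALF, FLAT5, FLAT15, VIP30]
Allowed values:
SAVE10, SAVE20, HALF, FLAT5, FLAT15, VIP30


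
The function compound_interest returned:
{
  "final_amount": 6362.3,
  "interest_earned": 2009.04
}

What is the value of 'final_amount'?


6362.3


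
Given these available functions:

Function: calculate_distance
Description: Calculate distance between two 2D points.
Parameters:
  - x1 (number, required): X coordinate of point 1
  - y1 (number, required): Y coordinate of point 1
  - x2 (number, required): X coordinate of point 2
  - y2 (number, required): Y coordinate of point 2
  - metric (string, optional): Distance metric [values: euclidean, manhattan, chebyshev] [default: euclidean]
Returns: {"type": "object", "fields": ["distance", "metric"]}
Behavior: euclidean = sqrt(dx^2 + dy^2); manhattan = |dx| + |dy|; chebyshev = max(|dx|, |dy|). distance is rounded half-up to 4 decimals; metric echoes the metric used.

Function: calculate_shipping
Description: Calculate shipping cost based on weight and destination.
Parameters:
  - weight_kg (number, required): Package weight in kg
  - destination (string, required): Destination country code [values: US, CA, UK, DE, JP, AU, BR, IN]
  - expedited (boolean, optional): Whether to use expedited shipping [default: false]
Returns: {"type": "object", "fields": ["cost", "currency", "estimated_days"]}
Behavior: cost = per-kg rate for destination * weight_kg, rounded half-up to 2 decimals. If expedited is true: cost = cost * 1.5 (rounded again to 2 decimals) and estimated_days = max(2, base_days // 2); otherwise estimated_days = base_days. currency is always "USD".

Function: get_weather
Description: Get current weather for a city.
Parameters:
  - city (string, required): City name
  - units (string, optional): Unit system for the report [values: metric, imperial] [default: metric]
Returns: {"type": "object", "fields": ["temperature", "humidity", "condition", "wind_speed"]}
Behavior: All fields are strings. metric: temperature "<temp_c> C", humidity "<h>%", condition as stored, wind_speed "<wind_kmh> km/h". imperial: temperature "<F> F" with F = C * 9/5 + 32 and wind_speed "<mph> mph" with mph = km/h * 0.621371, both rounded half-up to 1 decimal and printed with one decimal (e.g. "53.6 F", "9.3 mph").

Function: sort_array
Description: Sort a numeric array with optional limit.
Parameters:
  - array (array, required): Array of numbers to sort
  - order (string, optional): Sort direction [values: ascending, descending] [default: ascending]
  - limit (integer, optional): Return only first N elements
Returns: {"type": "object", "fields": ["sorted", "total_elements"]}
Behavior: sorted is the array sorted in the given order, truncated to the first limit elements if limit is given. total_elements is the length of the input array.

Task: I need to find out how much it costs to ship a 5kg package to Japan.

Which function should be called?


The task needs a function whose description is: Calculate shipping cost based on weight and destination.
calculate_shipping


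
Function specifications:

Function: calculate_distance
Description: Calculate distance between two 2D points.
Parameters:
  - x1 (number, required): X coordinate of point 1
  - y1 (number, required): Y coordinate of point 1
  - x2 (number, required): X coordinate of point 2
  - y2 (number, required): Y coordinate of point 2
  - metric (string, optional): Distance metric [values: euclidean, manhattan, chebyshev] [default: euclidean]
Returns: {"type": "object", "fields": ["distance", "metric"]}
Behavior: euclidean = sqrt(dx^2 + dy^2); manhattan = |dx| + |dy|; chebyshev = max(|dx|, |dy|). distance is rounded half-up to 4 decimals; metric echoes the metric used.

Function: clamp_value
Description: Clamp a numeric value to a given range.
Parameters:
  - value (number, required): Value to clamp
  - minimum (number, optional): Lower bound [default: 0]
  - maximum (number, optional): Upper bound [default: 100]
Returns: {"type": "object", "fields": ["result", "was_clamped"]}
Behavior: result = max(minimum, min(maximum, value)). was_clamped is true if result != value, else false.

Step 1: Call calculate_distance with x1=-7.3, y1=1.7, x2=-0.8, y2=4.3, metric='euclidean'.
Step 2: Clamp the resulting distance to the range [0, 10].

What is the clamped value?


Step 1: calculate_distance (euclidean)
  |dx| = |-0.8 - -7.3| = 6.5; |dy| = |4.3 - 1.7| = 2.6
  euclidean: sqrt(6.5^2 + 2.6^2) = sqrt(49.01) = 7.000714
  Round to 4 decimals: 7.0007
  -> distance = 7.0007
Step 2: clamp_value(value=7.0007, minimum=0, maximum=10)
  result = max(0, min(10, 7.0007)) = max(0, 7.0007) = 7.0007
  was_clamped = (7.0007 != 7.0007) = false
  -> result = 7.0007
7.0007


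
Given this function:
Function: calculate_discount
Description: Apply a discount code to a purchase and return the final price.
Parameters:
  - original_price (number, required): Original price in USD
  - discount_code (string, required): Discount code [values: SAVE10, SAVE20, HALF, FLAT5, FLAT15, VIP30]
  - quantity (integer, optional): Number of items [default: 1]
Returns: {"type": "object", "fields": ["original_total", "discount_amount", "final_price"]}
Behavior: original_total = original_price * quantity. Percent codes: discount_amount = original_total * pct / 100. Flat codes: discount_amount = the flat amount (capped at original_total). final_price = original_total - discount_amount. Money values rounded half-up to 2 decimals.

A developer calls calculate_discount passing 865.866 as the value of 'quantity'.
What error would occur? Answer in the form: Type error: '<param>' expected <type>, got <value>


Spec: 'quantity' is declared as integer; 865.866 is a non-integer number.
Type error: 'quantity' expected integer, got 865.866


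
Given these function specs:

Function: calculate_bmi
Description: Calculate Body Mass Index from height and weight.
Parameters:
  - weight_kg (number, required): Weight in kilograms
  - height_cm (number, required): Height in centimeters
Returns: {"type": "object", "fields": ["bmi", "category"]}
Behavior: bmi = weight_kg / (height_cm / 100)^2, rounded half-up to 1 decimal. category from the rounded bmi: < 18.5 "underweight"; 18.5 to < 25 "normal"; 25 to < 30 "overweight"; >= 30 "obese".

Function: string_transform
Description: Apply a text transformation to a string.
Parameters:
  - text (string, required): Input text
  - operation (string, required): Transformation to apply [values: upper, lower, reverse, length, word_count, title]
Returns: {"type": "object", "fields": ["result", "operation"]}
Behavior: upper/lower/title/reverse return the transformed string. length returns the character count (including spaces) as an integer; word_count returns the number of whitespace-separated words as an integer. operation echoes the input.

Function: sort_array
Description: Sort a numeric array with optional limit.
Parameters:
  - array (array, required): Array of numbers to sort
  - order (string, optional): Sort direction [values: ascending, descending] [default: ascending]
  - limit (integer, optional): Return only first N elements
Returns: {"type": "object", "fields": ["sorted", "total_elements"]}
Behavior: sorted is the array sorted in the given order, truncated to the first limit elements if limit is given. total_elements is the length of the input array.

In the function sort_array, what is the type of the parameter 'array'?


The sort_array spec declares:
  - array (array, required): Array of numbers to sort
Type:
array


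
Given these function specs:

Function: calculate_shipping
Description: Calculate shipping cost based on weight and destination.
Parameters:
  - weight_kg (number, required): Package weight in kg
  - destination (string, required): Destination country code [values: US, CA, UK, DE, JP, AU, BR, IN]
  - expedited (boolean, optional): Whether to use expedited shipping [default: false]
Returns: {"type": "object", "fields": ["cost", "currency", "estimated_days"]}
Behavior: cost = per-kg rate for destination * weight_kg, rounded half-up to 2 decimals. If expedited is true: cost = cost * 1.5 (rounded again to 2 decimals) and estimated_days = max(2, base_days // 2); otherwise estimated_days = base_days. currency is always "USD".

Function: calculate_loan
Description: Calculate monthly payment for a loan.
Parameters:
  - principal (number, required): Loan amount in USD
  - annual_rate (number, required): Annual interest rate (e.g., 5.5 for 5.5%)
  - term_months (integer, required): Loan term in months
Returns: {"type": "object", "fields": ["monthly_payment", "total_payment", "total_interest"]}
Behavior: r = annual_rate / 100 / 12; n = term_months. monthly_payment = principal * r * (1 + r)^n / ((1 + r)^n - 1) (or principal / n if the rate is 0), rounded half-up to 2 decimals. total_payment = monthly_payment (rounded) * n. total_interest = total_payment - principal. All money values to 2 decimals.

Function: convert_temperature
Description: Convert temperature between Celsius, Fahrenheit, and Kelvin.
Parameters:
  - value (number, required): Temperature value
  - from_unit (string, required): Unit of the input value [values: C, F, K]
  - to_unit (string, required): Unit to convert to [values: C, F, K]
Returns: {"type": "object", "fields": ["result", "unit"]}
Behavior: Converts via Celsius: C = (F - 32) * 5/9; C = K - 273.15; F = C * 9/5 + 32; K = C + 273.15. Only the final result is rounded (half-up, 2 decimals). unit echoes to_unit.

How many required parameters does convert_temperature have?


Parameters of convert_temperature: value (required), from_unit (required), to_unit (required)
Required count:
3
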